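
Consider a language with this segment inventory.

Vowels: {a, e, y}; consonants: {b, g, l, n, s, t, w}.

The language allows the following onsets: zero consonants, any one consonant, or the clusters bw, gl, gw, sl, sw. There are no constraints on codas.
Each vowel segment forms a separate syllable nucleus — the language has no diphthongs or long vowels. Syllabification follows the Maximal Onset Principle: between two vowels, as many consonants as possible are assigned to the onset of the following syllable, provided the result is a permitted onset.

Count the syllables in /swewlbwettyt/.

Vowels present: e, e, y; each is a nucleus, giving 3 syllables.

3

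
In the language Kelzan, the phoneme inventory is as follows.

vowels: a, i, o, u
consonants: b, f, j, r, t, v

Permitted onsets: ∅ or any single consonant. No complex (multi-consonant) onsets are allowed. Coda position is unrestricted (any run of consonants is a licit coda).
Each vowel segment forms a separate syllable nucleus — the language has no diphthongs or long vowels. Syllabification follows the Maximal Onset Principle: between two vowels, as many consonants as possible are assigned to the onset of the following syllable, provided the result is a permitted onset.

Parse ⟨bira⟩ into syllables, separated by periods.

Nuclei (vowels): i, a → 2 syllables.
Between /i/ (V1) and /a/ (V2): /r/ is a single consonant, so it becomes the next onset.

bi.ra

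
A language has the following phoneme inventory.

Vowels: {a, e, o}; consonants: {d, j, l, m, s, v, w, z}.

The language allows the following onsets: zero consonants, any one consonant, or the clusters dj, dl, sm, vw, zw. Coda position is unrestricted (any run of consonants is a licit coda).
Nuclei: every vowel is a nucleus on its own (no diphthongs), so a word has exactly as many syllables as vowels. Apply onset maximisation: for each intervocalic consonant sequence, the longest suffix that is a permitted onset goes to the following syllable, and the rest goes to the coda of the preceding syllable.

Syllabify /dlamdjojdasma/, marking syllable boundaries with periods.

dlam.djoj.da.sma

Nuclei (vowels): a, o, a, a → 4 syllables.
V1 /a/ – V2 /o/: cluster /mdj/ — the longest permitted-onset suffix is /dj/; onset = /dj/, preceding coda = /m/.
V2 /o/ – V3 /a/: /jd/ — longest licit onset from the right is /d/, leaving /j/ as coda.
V3 /a/ – V4 /a/: /sm/ — entire cluster is a permitted onset → onset /sm/, coda ∅.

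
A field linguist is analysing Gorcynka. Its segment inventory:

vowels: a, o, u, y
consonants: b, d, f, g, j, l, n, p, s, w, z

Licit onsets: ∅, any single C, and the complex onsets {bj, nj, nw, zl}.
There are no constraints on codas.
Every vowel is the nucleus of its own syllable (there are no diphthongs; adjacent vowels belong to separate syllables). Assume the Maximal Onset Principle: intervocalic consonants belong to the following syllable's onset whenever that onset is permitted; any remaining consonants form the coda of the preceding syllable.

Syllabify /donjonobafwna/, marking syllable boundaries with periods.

do.njo.no.bafw.na

Nuclei (vowels): o, o, o, a, a → 5 syllables.
Between /o/ (V1) and /o/ (V2): /nj/ is a licit onset in full, so it all attaches to the next syllable.
Between /o/ (V2) and /o/ (V3): /n/ is a single consonant, so it becomes the next onset.
Between /o/ (V3) and /a/ (V4): /b/ → onset of the next syllable (single consonants are always licit onsets).
Between /a/ (V4) and /a/ (V5): /fwn/ splits as /fw/ + /n/ (/n/ is the longest suffix that is a licit onset).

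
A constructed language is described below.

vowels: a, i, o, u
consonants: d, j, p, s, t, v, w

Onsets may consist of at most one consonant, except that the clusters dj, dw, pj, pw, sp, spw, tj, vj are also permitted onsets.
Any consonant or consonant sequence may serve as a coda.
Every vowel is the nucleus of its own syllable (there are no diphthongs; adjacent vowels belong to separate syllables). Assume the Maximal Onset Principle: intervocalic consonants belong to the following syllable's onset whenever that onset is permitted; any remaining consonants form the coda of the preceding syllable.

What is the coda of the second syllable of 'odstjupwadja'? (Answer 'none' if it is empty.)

Vowels present: o, u, a, a; each is a nucleus, giving 4 syllables.
σ1/σ2 boundary: /dstj/; trying suffixes from longest down, /tj/ is the first permitted one, so coda /ds/ | onset /tj/.
σ2/σ3 boundary: cluster /pw/ — /pw/ is itself a permitted onset, so the whole cluster goes right; preceding coda = ∅.
σ3/σ4 boundary: /dj/ is a licit onset in full, so it all attaches to the next syllable.
Result: ods.tju.pwa.dja.
Syllable 2 is /tju/: onset /tj/, nucleus /u/, coda ∅.

none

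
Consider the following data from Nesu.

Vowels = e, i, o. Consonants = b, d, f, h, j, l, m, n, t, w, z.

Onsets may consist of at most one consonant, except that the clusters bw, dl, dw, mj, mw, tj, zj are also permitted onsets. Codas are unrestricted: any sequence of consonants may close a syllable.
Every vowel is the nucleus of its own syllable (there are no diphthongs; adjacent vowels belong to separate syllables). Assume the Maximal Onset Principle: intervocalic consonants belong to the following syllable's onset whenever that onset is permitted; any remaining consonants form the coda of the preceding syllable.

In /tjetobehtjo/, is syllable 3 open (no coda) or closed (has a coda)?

closed

Vowels present: e, o, e, o; each is a nucleus, giving 4 syllables.
/e…o/ gap (V1→V2): /t/ → onset of the next syllable (single consonants are always licit onsets).
/o…e/ gap (V2→V3): just /b/ — single C goes to the following onset.
/e…o/ gap (V3→V4): cluster /htj/ — the longest permitted-onset suffix is /tj/; onset = /tj/, preceding coda = /h/.
So the parse is tje.to.beh.tjo.
Syllable 3 is /beh/ with coda /h/, so it is closed.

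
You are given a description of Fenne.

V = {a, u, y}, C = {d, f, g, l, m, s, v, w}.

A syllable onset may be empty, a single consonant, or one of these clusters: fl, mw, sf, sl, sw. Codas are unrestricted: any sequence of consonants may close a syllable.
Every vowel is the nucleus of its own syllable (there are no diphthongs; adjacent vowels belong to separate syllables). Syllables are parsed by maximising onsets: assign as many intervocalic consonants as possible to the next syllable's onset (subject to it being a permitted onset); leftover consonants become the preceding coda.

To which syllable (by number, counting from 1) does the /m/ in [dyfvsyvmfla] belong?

2

The vowels are y, y, a — 3 nuclei, so 3 syllables.
V1 /y/ – V2 /y/: /fvs/ splits as /fv/ + /s/ (/s/ is the longest suffix that is a licit onset).
V2 /y/ – V3 /a/: /vmfl/; trying suffixes from longest down, /fl/ is the first permitted one, so coda /vm/ | onset /fl/.
Putting it together: dyfv.syvm.fla.
The /m/ is in the coda of syllable 2 (/syvm/).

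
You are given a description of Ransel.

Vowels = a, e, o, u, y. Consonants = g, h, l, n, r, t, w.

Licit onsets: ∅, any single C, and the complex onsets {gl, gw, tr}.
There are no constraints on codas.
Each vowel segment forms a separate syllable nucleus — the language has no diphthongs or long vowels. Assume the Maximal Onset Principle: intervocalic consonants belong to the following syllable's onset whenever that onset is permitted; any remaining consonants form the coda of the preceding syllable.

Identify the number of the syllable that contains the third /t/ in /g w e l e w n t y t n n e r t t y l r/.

4

Nuclei (vowels): e, e, y, e, y → 5 syllables.
V1 /e/ – V2 /e/: /l/ → onset of the next syllable (single consonants are always licit onsets).
V2 /e/ – V3 /y/: /wnt/ splits as /wn/ + /t/ (/t/ is the longest suffix that is a licit onset).
V3 /y/ – V4 /e/: /tnn/; trying suffixes from longest down, /n/ is the first permitted one, so coda /tn/ | onset /n/.
V4 /e/ – V5 /y/: /rtt/ splits as /rt/ + /t/ (/t/ is the longest suffix that is a licit onset).
So the parse is gwe.lewn.tytn.nert.tylr.
The third /t/ is in the coda of syllable 4 (/nert/).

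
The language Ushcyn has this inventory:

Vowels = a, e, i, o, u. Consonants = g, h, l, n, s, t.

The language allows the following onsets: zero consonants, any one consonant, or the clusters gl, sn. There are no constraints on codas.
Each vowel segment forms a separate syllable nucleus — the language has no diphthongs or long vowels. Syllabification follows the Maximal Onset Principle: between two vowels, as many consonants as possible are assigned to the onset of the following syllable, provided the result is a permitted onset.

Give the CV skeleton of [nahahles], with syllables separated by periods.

CV.CVC.CVC

The vowels are a, a, e — 3 nuclei, so 3 syllables.
V1 /a/ – V2 /a/: /h/ → onset of the next syllable (single consonants are always licit onsets).
V2 /a/ – V3 /e/: /hl/ — longest licit onset from the right is /l/, leaving /h/ as coda.
Result: na.hah.les.
Mapping each syllable to C/V: /na/ → CV, /hah/ → CVC, /les/ → CVC.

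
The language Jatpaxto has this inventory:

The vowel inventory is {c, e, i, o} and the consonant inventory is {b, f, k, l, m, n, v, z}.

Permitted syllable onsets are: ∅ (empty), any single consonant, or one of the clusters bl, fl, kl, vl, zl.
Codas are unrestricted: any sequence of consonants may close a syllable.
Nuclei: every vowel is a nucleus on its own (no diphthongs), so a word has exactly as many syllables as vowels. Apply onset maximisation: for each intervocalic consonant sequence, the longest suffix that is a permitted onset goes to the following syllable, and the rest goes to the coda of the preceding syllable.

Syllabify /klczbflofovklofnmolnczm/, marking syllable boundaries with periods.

klczb.flo.fov.klofn.mol.nczm

The vowels are c, o, o, o, o, c — 6 nuclei, so 6 syllables.
V1 /c/ – V2 /o/: cluster /zbfl/ — the longest permitted-onset suffix is /fl/; onset = /fl/, preceding coda = /zb/.
V2 /o/ – V3 /o/: just /f/ — single C goes to the following onset.
V3 /o/ – V4 /o/: /vkl/ — longest licit onset from the right is /kl/, leaving /v/ as coda.
V4 /o/ – V5 /o/: /fnm/ — longest licit onset from the right is /m/, leaving /fn/ as coda.
V5 /o/ – V6 /c/: /ln/ splits as /l/ + /n/ (/n/ is the longest suffix that is a licit onset).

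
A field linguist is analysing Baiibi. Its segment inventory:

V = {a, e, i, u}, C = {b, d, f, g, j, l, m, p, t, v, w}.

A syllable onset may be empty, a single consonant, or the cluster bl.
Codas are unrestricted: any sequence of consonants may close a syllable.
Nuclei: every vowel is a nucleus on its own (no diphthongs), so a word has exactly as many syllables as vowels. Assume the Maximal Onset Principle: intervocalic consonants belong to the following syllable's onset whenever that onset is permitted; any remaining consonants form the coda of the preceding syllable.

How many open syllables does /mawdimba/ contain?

1

Nuclei (vowels): a, i, a → 3 syllables.
σ1/σ2 boundary: /wd/; trying suffixes from longest down, /d/ is the first permitted one, so coda /w/ | onset /d/.
σ2/σ3 boundary: cluster /mb/ — the longest permitted-onset suffix is /b/; onset = /b/, preceding coda = /m/.
Syllabification: maw.dim.ba.
Classifying each syllable: /maw/ (closed), /dim/ (closed), /ba/ (open).
Open syllables: 1.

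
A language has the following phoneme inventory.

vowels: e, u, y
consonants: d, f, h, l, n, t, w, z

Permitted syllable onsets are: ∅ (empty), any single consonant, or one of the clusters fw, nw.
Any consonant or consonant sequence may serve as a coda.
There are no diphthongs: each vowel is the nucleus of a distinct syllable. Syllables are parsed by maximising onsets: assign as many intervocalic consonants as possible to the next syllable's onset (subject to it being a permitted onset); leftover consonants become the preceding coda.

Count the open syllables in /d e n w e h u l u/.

4

Vowels present: e, e, u, u; each is a nucleus, giving 4 syllables.
σ1/σ2 boundary: cluster /nw/ — /nw/ is itself a permitted onset, so the whole cluster goes right; preceding coda = ∅.
σ2/σ3 boundary: /h/ → onset of the next syllable (single consonants are always licit onsets).
σ3/σ4 boundary: just /l/ — single C goes to the following onset.
Syllabification: de.nwe.hu.lu.
Classifying each syllable: /de/ (open), /nwe/ (open), /hu/ (open), /lu/ (open).
Open syllables: 4.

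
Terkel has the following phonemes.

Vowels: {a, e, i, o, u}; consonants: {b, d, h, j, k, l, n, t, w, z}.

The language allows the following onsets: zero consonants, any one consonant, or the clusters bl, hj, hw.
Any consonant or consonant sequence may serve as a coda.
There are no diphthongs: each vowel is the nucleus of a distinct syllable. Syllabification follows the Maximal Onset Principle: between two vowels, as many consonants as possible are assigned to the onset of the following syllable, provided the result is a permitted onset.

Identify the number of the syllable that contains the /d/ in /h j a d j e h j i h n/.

1

The vowels are a, e, i — 3 nuclei, so 3 syllables.
σ1/σ2 boundary: /dj/; trying suffixes from longest down, /j/ is the first permitted one, so coda /d/ | onset /j/.
σ2/σ3 boundary: /hj/ — entire cluster is a permitted onset → onset /hj/, coda ∅.
Syllabification: hjad.je.hjihn.
The /d/ is in the coda of syllable 1 (/hjad/).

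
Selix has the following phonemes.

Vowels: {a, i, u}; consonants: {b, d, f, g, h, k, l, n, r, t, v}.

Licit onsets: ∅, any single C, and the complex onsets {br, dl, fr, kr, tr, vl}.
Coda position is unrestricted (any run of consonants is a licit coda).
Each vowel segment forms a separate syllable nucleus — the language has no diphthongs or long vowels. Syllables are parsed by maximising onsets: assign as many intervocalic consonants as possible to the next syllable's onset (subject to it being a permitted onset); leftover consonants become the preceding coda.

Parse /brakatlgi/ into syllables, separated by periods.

Nuclei (vowels): a, a, i → 3 syllables.
Between /a/ (V1) and /a/ (V2): /k/ is a single consonant, so it becomes the next onset.
Between /a/ (V2) and /i/ (V3): /tlg/ splits as /tl/ + /g/ (/g/ is the longest suffix that is a licit onset).

bra.katl.gi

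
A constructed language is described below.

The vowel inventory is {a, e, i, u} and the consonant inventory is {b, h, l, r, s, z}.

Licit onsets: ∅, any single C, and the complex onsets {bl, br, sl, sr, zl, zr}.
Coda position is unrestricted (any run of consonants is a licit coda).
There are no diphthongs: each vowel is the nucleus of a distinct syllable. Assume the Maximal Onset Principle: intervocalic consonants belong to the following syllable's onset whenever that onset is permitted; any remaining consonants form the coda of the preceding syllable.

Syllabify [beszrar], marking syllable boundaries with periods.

The vowels are e, a — 2 nuclei, so 2 syllables.
σ1/σ2 boundary: /szr/ — longest licit onset from the right is /zr/, leaving /s/ as coda.

bes.zrar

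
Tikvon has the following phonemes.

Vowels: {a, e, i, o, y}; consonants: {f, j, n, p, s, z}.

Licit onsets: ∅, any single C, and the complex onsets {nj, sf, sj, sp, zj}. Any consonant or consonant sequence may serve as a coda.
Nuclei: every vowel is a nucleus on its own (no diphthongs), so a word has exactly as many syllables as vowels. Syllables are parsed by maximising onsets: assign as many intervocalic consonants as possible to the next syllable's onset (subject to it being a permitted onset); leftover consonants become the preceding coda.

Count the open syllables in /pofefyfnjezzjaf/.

2

Vowels present: o, e, y, e, a; each is a nucleus, giving 5 syllables.
/o…e/ gap (V1→V2): /f/ → onset of the next syllable (single consonants are always licit onsets).
/e…y/ gap (V2→V3): /f/ is a single consonant, so it becomes the next onset.
/y…e/ gap (V3→V4): cluster /fnj/ — the longest permitted-onset suffix is /nj/; onset = /nj/, preceding coda = /f/.
/e…a/ gap (V4→V5): /zzj/ splits as /z/ + /zj/ (/zj/ is the longest suffix that is a licit onset).
Result: po.fe.fyf.njez.zjaf.
Classifying each syllable: /po/ (open), /fe/ (open), /fyf/ (closed), /njez/ (closed), /zjaf/ (closed).
Open syllables: 2.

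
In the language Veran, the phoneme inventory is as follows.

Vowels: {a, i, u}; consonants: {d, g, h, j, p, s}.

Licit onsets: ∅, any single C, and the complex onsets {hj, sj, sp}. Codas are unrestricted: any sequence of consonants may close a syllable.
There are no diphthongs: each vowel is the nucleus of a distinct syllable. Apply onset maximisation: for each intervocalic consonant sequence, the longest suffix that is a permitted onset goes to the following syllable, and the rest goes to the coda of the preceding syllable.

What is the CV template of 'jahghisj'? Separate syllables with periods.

Nuclei (vowels): a, i → 2 syllables.
σ1/σ2 boundary: /hgh/ — longest licit onset from the right is /h/, leaving /hg/ as coda.
So the parse is jahg.hisj.
Mapping each syllable to C/V: /jahg/ → CVCC, /hisj/ → CVCC.

CVCC.CVCC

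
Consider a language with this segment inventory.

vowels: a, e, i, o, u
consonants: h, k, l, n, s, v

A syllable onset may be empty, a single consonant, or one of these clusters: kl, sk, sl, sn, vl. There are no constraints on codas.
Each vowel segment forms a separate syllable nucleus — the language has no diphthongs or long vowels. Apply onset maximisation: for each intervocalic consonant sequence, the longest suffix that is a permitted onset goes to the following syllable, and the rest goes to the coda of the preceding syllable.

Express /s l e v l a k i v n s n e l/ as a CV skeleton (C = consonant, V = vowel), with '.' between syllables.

Vowels present: e, a, i, e; each is a nucleus, giving 4 syllables.
σ1/σ2 boundary: cluster /vl/ — /vl/ is itself a permitted onset, so the whole cluster goes right; preceding coda = ∅.
σ2/σ3 boundary: /k/ is a single consonant, so it becomes the next onset.
σ3/σ4 boundary: cluster /vnsn/ — the longest permitted-onset suffix is /sn/; onset = /sn/, preceding coda = /vn/.
Result: sle.vla.kivn.snel.
Mapping each syllable to C/V: /sle/ → CCV, /vla/ → CCV, /kivn/ → CVCC, /snel/ → CCVC.

CCV.CCV.CVCC.CCVC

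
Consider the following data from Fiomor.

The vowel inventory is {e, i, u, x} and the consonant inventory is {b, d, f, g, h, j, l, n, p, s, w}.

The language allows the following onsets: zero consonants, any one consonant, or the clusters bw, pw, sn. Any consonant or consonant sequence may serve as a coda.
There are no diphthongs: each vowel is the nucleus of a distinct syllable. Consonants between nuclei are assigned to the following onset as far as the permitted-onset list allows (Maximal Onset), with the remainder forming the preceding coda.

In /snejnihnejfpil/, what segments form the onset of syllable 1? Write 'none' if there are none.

Nuclei (vowels): e, i, e, i → 4 syllables.
/e…i/ gap (V1→V2): cluster /jn/ — the longest permitted-onset suffix is /n/; onset = /n/, preceding coda = /j/.
/i…e/ gap (V2→V3): /hn/; trying suffixes from longest down, /n/ is the first permitted one, so coda /h/ | onset /n/.
/e…i/ gap (V3→V4): /jfp/ splits as /jf/ + /p/ (/p/ is the longest suffix that is a licit onset).
Result: snej.nih.nejf.pil.
Syllable 1 is /snej/: onset /sn/, nucleus /e/, coda /j/.

sn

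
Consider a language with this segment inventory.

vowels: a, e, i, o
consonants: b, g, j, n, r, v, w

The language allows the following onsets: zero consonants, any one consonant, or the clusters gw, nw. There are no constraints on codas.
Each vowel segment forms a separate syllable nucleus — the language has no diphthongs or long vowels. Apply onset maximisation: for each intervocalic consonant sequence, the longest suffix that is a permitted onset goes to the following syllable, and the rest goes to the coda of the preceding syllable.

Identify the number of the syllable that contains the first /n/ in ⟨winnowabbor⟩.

Vowels present: i, o, a, o; each is a nucleus, giving 4 syllables.
/i…o/ gap (V1→V2): /nn/; trying suffixes from longest down, /n/ is the first permitted one, so coda /n/ | onset /n/.
/o…a/ gap (V2→V3): /w/ → onset of the next syllable (single consonants are always licit onsets).
/a…o/ gap (V3→V4): cluster /bb/ — the longest permitted-onset suffix is /b/; onset = /b/, preceding coda = /b/.
Result: win.no.wab.bor.
The first /n/ is in the coda of syllable 1 (/win/).

1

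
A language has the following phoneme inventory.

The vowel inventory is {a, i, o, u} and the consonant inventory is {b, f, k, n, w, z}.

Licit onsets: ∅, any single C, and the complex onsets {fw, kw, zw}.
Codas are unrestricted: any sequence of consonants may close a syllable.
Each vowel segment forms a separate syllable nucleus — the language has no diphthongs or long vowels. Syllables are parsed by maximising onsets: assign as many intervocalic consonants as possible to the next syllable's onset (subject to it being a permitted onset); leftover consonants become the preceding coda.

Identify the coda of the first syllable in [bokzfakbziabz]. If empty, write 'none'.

kz

Nuclei (vowels): o, a, i, a → 4 syllables.
σ1/σ2 boundary: /kzf/ — longest licit onset from the right is /f/, leaving /kz/ as coda.
σ2/σ3 boundary: /kbz/ splits as /kb/ + /z/ (/z/ is the longest suffix that is a licit onset).
σ3/σ4 boundary: hiatus — the boundary sits between the two vowels.
Result: bokz.fakb.zi.abz.
Syllable 1 is /bokz/: onset /b/, nucleus /o/, coda /kz/.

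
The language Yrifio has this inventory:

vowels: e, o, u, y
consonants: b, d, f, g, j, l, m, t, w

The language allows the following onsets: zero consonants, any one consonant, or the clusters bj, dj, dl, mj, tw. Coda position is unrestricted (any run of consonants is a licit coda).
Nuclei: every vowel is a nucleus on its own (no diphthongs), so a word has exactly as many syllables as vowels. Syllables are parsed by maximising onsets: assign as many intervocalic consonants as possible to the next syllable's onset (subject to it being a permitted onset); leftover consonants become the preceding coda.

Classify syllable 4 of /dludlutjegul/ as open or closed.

closed

Vowels present: u, u, e, u; each is a nucleus, giving 4 syllables.
Between /u/ (V1) and /u/ (V2): /dl/ is a licit onset in full, so it all attaches to the next syllable.
Between /u/ (V2) and /e/ (V3): /tj/; trying suffixes from longest down, /j/ is the first permitted one, so coda /t/ | onset /j/.
Between /e/ (V3) and /u/ (V4): /g/ is a single consonant, so it becomes the next onset.
Putting it together: dlu.dlut.je.gul.
Syllable 4 is /gul/ with coda /l/, so it is closed.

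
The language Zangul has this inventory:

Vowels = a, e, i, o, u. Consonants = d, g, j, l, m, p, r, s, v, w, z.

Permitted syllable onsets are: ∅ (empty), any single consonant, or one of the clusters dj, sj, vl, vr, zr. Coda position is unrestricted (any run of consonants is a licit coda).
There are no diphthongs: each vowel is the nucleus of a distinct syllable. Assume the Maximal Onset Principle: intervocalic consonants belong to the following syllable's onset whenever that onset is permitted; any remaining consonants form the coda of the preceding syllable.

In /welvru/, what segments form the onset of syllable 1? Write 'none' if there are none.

w

Nuclei (vowels): e, u → 2 syllables.
V1 /e/ – V2 /u/: cluster /lvr/ — the longest permitted-onset suffix is /vr/; onset = /vr/, preceding coda = /l/.
Putting it together: wel.vru.
Syllable 1 is /wel/: onset /w/, nucleus /e/, coda /l/.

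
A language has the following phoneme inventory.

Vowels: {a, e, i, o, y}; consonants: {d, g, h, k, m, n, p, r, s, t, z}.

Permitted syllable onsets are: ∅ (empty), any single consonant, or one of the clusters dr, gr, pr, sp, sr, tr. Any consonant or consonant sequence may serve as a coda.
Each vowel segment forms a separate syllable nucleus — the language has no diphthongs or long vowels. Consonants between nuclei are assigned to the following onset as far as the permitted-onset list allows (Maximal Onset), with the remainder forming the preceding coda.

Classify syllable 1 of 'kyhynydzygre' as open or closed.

open

Vowels present: y, y, y, y, e; each is a nucleus, giving 5 syllables.
Between /y/ (V1) and /y/ (V2): /h/ → onset of the next syllable (single consonants are always licit onsets).
Between /y/ (V2) and /y/ (V3): just /n/ — single C goes to the following onset.
Between /y/ (V3) and /y/ (V4): cluster /dz/ — the longest permitted-onset suffix is /z/; onset = /z/, preceding coda = /d/.
Between /y/ (V4) and /e/ (V5): cluster /gr/ — /gr/ is itself a permitted onset, so the whole cluster goes right; preceding coda = ∅.
So the parse is ky.hy.nyd.zy.gre.
Syllable 1 is /ky/; it ends in its nucleus with no coda, so it is open.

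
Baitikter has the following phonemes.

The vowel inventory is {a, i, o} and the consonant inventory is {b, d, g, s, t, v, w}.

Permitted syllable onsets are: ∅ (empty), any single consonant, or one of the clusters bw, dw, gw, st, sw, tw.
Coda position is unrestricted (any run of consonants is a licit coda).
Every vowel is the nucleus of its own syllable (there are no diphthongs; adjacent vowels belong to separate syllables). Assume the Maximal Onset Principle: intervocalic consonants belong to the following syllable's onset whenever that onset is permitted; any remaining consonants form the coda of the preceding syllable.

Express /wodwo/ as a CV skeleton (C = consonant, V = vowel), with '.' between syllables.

CV.CCV

Nuclei (vowels): o, o → 2 syllables.
Between /o/ (V1) and /o/ (V2): /dw/ — entire cluster is a permitted onset → onset /dw/, coda ∅.
Result: wo.dwo.
Mapping each syllable to C/V: /wo/ → CV, /dwo/ → CCV.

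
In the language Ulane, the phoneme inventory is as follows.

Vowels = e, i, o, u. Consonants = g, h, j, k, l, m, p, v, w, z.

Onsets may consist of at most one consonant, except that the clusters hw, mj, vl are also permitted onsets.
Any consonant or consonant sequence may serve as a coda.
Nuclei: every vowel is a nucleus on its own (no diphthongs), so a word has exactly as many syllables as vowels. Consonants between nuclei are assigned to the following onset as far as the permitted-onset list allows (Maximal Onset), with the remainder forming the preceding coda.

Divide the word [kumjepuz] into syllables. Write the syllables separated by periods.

The vowels are u, e, u — 3 nuclei, so 3 syllables.
/u…e/ gap (V1→V2): /mj/ — entire cluster is a permitted onset → onset /mj/, coda ∅.
/e…u/ gap (V2→V3): just /p/ — single C goes to the following onset.

ku.mje.puz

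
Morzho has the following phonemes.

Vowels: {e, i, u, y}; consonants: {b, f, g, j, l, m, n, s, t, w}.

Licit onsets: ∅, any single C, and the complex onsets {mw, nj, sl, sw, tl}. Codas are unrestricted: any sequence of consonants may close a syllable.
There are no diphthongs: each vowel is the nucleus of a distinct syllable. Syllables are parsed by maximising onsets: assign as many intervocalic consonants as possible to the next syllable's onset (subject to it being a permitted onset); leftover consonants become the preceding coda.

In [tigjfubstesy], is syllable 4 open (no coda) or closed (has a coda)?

open

Nuclei (vowels): i, u, e, y → 4 syllables.
/i…u/ gap (V1→V2): /gjf/ — longest licit onset from the right is /f/, leaving /gj/ as coda.
/u…e/ gap (V2→V3): cluster /bst/ — the longest permitted-onset suffix is /t/; onset = /t/, preceding coda = /bs/.
/e…y/ gap (V3→V4): just /s/ — single C goes to the following onset.
Result: tigj.fubs.te.sy.
Syllable 4 is /sy/; it ends in its nucleus with no coda, so it is open.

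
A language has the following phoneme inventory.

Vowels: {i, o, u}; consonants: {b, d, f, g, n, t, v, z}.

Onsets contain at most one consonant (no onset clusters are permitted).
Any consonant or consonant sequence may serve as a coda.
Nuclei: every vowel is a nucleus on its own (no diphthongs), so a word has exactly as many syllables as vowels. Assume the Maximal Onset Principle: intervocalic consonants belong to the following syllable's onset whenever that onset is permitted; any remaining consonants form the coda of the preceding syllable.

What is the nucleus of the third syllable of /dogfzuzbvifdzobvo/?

Nuclei (vowels): o, u, i, o, o → 5 syllables.
The third nucleus (vowel 3 from the left) is /i/.

i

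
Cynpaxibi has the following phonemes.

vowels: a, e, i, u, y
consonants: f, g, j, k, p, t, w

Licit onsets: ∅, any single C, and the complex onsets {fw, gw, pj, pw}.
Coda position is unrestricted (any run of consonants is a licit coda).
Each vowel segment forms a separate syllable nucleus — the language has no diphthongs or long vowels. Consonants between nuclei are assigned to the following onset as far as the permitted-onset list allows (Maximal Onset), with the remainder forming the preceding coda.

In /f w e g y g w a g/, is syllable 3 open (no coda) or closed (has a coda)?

closed

Vowels present: e, y, a; each is a nucleus, giving 3 syllables.
/e…y/ gap (V1→V2): /g/ → onset of the next syllable (single consonants are always licit onsets).
/y…a/ gap (V2→V3): /gw/ is a licit onset in full, so it all attaches to the next syllable.
Syllabification: fwe.gy.gwag.
Syllable 3 is /gwag/ with coda /g/, so it is closed.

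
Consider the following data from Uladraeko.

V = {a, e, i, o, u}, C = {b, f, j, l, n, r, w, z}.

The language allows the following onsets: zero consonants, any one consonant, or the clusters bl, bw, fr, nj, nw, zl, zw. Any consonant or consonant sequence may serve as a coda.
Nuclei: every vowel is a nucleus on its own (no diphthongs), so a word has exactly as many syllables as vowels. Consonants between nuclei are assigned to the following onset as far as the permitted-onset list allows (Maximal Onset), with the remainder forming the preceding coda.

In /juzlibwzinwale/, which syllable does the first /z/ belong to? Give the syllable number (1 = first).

Vowels present: u, i, i, a, e; each is a nucleus, giving 5 syllables.
σ1/σ2 boundary: cluster /zl/ — /zl/ is itself a permitted onset, so the whole cluster goes right; preceding coda = ∅.
σ2/σ3 boundary: cluster /bwz/ — the longest permitted-onset suffix is /z/; onset = /z/, preceding coda = /bw/.
σ3/σ4 boundary: cluster /nw/ — /nw/ is itself a permitted onset, so the whole cluster goes right; preceding coda = ∅.
σ4/σ5 boundary: /l/ is a single consonant, so it becomes the next onset.
Result: ju.zlibw.zi.nwa.le.
The first /z/ is in the onset of syllable 2 (/zlibw/).

2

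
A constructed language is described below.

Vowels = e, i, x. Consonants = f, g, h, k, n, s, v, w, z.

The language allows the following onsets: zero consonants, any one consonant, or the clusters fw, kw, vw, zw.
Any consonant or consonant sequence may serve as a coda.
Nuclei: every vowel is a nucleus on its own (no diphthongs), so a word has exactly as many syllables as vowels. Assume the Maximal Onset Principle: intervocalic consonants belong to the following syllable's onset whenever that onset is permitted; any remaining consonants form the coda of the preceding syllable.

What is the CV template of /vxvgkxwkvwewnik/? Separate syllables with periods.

Vowels present: x, x, e, i; each is a nucleus, giving 4 syllables.
σ1/σ2 boundary: /vgk/ splits as /vg/ + /k/ (/k/ is the longest suffix that is a licit onset).
σ2/σ3 boundary: /wkvw/ — longest licit onset from the right is /vw/, leaving /wk/ as coda.
σ3/σ4 boundary: /wn/ — longest licit onset from the right is /n/, leaving /w/ as coda.
Syllabification: vxvg.kxwk.vwew.nik.
Mapping each syllable to C/V: /vxvg/ → CVCC, /kxwk/ → CVCC, /vwew/ → CCVC, /nik/ → CVC.

CVCC.CVCC.CCVC.CVC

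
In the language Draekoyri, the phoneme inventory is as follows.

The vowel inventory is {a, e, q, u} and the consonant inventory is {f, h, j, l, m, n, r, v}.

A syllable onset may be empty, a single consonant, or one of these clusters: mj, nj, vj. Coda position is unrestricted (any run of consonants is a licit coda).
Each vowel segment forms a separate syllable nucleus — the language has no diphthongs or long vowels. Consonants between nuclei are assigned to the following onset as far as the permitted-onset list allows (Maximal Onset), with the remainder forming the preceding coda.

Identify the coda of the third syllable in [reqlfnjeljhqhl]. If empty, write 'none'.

The vowels are e, q, e, q — 4 nuclei, so 4 syllables.
Between /e/ (V1) and /q/ (V2): no consonants, so the boundary falls immediately after /e/.
Between /q/ (V2) and /e/ (V3): /lfnj/ — longest licit onset from the right is /nj/, leaving /lf/ as coda.
Between /e/ (V3) and /q/ (V4): /ljh/; trying suffixes from longest down, /h/ is the first permitted one, so coda /lj/ | onset /h/.
Result: re.qlf.njelj.hqhl.
Syllable 3 is /njelj/: onset /nj/, nucleus /e/, coda /lj/.

lj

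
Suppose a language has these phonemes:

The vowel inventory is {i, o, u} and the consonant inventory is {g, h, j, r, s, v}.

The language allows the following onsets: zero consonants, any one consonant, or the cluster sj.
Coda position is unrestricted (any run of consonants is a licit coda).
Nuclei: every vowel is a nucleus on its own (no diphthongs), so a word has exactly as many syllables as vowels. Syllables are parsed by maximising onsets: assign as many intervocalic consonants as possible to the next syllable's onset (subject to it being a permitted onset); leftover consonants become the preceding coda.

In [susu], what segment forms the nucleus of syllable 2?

u

Nuclei (vowels): u, u → 2 syllables.
The second nucleus (vowel 2 from the left) is /u/.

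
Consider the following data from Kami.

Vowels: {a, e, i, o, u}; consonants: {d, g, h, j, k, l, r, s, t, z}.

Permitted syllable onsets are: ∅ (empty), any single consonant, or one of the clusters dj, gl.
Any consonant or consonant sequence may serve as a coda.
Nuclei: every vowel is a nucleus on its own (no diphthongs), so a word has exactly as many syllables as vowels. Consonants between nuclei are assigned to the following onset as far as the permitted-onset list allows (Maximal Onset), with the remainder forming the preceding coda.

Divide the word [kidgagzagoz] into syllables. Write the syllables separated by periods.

kid.gag.za.goz

Nuclei (vowels): i, a, a, o → 4 syllables.
σ1/σ2 boundary: /dg/ splits as /d/ + /g/ (/g/ is the longest suffix that is a licit onset).
σ2/σ3 boundary: cluster /gz/ — the longest permitted-onset suffix is /z/; onset = /z/, preceding coda = /g/.
σ3/σ4 boundary: just /g/ — single C goes to the following onset.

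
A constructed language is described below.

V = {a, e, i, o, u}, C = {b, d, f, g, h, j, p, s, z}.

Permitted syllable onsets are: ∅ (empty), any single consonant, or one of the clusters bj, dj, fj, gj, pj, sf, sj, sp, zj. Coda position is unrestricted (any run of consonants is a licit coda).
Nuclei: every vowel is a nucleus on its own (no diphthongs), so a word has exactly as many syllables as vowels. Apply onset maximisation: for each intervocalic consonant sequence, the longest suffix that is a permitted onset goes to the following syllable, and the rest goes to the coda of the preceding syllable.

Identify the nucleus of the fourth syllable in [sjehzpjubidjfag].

a

Nuclei (vowels): e, u, i, a → 4 syllables.
The fourth nucleus (vowel 4 from the left) is /a/.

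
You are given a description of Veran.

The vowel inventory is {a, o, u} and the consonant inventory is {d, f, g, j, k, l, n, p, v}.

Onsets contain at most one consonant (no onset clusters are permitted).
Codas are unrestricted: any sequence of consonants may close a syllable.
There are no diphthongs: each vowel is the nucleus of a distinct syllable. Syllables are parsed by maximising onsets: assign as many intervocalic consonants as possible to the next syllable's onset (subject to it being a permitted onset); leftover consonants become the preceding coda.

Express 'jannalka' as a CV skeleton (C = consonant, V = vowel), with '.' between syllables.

The vowels are a, a, a — 3 nuclei, so 3 syllables.
/a…a/ gap (V1→V2): /nn/ splits as /n/ + /n/ (/n/ is the longest suffix that is a licit onset).
/a…a/ gap (V2→V3): /lk/ splits as /l/ + /k/ (/k/ is the longest suffix that is a licit onset).
Putting it together: jan.nal.ka.
Mapping each syllable to C/V: /jan/ → CVC, /nal/ → CVC, /ka/ → CV.

CVC.CVC.CV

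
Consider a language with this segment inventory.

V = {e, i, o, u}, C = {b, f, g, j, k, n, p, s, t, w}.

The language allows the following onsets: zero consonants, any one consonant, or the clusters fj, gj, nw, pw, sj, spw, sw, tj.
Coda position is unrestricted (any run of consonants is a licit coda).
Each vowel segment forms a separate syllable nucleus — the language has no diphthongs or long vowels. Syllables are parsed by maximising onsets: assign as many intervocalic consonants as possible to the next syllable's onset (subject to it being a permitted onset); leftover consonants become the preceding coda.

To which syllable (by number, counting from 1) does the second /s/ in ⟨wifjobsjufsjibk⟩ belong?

Vowels present: i, o, u, i; each is a nucleus, giving 4 syllables.
σ1/σ2 boundary: /fj/ — entire cluster is a permitted onset → onset /fj/, coda ∅.
σ2/σ3 boundary: cluster /bsj/ — the longest permitted-onset suffix is /sj/; onset = /sj/, preceding coda = /b/.
σ3/σ4 boundary: cluster /fsj/ — the longest permitted-onset suffix is /sj/; onset = /sj/, preceding coda = /f/.
Putting it together: wi.fjob.sjuf.sjibk.
The second /s/ is in the onset of syllable 4 (/sjibk/).

4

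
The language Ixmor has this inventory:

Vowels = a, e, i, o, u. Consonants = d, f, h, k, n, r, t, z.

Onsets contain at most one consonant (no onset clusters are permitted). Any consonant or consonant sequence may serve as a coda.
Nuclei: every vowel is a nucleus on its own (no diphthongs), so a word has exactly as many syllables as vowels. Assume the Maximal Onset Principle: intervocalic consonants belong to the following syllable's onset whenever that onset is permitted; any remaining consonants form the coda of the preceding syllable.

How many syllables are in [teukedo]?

Vowels present: e, u, e, o; each is a nucleus, giving 4 syllables.

4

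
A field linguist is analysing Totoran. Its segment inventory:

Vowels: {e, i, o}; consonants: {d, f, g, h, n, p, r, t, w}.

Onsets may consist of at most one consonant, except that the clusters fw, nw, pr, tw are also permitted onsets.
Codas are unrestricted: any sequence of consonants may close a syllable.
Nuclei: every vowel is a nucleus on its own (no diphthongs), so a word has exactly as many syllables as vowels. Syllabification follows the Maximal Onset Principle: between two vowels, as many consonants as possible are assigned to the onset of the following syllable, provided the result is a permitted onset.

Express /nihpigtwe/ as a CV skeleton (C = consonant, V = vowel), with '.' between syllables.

Vowels present: i, i, e; each is a nucleus, giving 3 syllables.
V1 /i/ – V2 /i/: /hp/ — longest licit onset from the right is /p/, leaving /h/ as coda.
V2 /i/ – V3 /e/: cluster /gtw/ — the longest permitted-onset suffix is /tw/; onset = /tw/, preceding coda = /g/.
Syllabification: nih.pig.twe.
Mapping each syllable to C/V: /nih/ → CVC, /pig/ → CVC, /twe/ → CCV.

CVC.CVC.CCV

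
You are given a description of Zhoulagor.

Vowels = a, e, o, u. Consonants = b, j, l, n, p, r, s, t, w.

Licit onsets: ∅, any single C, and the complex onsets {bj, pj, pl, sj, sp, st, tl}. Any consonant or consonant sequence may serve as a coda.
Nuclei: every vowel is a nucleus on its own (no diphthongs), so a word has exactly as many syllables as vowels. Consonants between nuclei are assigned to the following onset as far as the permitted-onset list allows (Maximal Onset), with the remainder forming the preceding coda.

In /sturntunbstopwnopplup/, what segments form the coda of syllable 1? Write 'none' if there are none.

The vowels are u, u, o, o, u — 5 nuclei, so 5 syllables.
σ1/σ2 boundary: /rnt/; trying suffixes from longest down, /t/ is the first permitted one, so coda /rn/ | onset /t/.
σ2/σ3 boundary: cluster /nbst/ — the longest permitted-onset suffix is /st/; onset = /st/, preceding coda = /nb/.
σ3/σ4 boundary: cluster /pwn/ — the longest permitted-onset suffix is /n/; onset = /n/, preceding coda = /pw/.
σ4/σ5 boundary: cluster /ppl/ — the longest permitted-onset suffix is /pl/; onset = /pl/, preceding coda = /p/.
So the parse is sturn.tunb.stopw.nop.plup.
Syllable 1 is /sturn/: onset /st/, nucleus /u/, coda /rn/.

rn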